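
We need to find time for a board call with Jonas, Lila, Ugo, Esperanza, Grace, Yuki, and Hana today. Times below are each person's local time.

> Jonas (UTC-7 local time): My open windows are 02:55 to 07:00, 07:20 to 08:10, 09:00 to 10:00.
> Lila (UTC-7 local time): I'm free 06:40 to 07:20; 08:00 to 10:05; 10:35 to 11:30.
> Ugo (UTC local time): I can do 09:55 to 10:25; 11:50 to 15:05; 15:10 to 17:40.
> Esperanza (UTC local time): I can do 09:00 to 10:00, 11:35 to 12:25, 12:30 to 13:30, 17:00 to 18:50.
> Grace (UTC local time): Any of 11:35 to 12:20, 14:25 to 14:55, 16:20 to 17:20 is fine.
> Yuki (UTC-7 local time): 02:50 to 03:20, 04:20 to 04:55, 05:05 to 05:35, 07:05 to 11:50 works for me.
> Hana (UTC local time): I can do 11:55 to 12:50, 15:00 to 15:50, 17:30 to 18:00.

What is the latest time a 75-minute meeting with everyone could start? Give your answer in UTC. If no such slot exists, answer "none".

Jonas in UTC: 09:55-14:00, 14:20-15:10, 16:00-17:00 (add 7h to convert from UTC-7).
Lila in UTC: 13:40-14:20, 15:00-17:05, 17:35-18:30 (add 7h to convert from UTC-7).
Ugo in UTC: 09:55-10:25, 11:50-15:05, 15:10-17:40.
Esperanza in UTC: 09:00-10:00, 11:35-12:25, 12:30-13:30, 17:00-18:50.
Grace in UTC: 11:35-12:20, 14:25-14:55, 16:20-17:20.
Yuki in UTC: 09:50-10:20, 11:20-11:55, 12:05-12:35, 14:05-18:50 (add 7h to convert from UTC-7).
Hana in UTC: 11:55-12:50, 15:00-15:50, 17:30-18:00.
Jonas ∩ Lila: 13:40-14:00, 15:00-15:10, 16:00-17:00.
Jonas ∩ Lila ∩ Ugo: 13:40-14:00, 15:00-15:05, 16:00-17:00.
Jonas ∩ Lila ∩ Ugo ∩ Esperanza: ∅.
Jonas ∩ Lila ∩ Ugo ∩ Esperanza ∩ Grace: ∅.
Jonas ∩ Lila ∩ Ugo ∩ Esperanza ∩ Grace ∩ Yuki: ∅.
Jonas ∩ Lila ∩ Ugo ∩ Esperanza ∩ Grace ∩ Yuki ∩ Hana: ∅.
There is no time when everyone is free.
No common window is at least 75 minutes long.

none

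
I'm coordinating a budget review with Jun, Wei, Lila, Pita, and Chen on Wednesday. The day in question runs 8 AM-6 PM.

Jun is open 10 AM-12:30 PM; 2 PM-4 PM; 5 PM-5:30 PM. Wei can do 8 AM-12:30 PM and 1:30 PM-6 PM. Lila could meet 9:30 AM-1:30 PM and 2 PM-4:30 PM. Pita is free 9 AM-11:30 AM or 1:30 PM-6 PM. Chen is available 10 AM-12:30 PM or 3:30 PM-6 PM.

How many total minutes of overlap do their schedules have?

Jun ∩ Wei: 10:00-12:30, 14:00-16:00, 17:00-17:30.
Jun ∩ Wei ∩ Lila: 10:00-12:30, 14:00-16:00.
Jun ∩ Wei ∩ Lila ∩ Pita: 10:00-11:30, 14:00-16:00.
Jun ∩ Wei ∩ Lila ∩ Pita ∩ Chen: 10:00-11:30, 15:30-16:00.
Summing the common windows: 90 + 30 = 120 minutes.

120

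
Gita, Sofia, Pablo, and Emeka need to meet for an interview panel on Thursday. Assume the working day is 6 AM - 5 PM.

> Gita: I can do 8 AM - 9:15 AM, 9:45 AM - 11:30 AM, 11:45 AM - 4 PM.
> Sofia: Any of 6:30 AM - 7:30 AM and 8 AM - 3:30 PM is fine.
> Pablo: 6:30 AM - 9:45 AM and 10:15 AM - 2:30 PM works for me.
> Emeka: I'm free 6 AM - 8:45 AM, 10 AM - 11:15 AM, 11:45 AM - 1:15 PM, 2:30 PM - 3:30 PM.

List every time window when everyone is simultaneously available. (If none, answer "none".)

08:00-08:45, 10:15-11:15, 11:45-13:15

Gita ∩ Sofia: 08:00-09:15, 09:45-11:30, 11:45-15:30.
Gita ∩ Sofia ∩ Pablo: 08:00-09:15, 10:15-11:30, 11:45-14:30.
Gita ∩ Sofia ∩ Pablo ∩ Emeka: 08:00-08:45, 10:15-11:15, 11:45-13:15.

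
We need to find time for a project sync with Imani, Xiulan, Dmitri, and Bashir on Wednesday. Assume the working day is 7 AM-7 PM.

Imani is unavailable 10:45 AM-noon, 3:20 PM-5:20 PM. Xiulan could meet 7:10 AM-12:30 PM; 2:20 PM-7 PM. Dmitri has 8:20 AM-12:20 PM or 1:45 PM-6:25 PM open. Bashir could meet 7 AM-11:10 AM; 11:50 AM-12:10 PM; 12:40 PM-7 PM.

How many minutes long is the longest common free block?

145

Imani free: 07:00-10:45, 12:00-15:20, 17:20-19:00 (invert busy blocks within the working day).
Xiulan free: 07:10-12:30, 14:20-19:00.
Dmitri free: 08:20-12:20, 13:45-18:25.
Bashir free: 07:00-11:10, 11:50-12:10, 12:40-19:00.
Imani ∩ Xiulan: 07:10-10:45, 12:00-12:30, 14:20-15:20, 17:20-19:00.
Imani ∩ Xiulan ∩ Dmitri: 08:20-10:45, 12:00-12:20, 14:20-15:20, 17:20-18:25.
Imani ∩ Xiulan ∩ Dmitri ∩ Bashir: 08:20-10:45, 12:00-12:10, 14:20-15:20, 17:20-18:25.
The longest is 08:20-10:45 at 145 minutes.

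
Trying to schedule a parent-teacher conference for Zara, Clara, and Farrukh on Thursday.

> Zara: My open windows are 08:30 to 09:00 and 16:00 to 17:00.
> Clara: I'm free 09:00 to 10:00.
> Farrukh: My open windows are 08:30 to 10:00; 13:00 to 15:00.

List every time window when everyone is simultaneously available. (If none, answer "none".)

none

Zara ∩ Clara: ∅.
Zara ∩ Clara ∩ Farrukh: ∅.
There is no time when everyone is free.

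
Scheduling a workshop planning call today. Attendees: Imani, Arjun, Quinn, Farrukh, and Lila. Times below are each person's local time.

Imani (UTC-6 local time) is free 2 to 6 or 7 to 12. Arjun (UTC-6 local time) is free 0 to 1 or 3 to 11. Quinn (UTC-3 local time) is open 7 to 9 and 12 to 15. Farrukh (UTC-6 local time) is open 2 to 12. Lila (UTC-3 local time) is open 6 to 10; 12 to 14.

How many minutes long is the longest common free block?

120

Imani in UTC: 08:00-12:00, 13:00-18:00 (add 6h to convert from UTC-6).
Arjun in UTC: 06:00-07:00, 09:00-17:00 (add 6h to convert from UTC-6).
Quinn in UTC: 10:00-12:00, 15:00-18:00 (add 3h to convert from UTC-3).
Farrukh in UTC: 08:00-18:00 (add 6h to convert from UTC-6).
Lila in UTC: 09:00-13:00, 15:00-17:00 (add 3h to convert from UTC-3).
Imani ∩ Arjun: 09:00-12:00, 13:00-17:00.
Imani ∩ Arjun ∩ Quinn: 10:00-12:00, 15:00-17:00.
Imani ∩ Arjun ∩ Quinn ∩ Farrukh: 10:00-12:00, 15:00-17:00.
Imani ∩ Arjun ∩ Quinn ∩ Farrukh ∩ Lila: 10:00-12:00, 15:00-17:00.
The longest is 10:00-12:00 at 120 minutes.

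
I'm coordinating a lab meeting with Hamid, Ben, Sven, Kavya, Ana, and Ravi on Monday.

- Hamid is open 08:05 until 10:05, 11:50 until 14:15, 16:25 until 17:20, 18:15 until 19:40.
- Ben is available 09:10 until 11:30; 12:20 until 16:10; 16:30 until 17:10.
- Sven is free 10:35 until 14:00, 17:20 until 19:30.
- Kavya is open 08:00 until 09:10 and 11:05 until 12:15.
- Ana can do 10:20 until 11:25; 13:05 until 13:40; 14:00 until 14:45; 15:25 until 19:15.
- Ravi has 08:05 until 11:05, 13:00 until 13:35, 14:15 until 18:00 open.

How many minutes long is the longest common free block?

Hamid ∩ Ben: 09:10-10:05, 12:20-14:15, 16:30-17:10.
Hamid ∩ Ben ∩ Sven: 12:20-14:00.
Hamid ∩ Ben ∩ Sven ∩ Kavya: ∅.
Hamid ∩ Ben ∩ Sven ∩ Kavya ∩ Ana: ∅.
Hamid ∩ Ben ∩ Sven ∩ Kavya ∩ Ana ∩ Ravi: ∅.
There is no time when everyone is free.
No common window exists, so the longest block is 0 minutes.

0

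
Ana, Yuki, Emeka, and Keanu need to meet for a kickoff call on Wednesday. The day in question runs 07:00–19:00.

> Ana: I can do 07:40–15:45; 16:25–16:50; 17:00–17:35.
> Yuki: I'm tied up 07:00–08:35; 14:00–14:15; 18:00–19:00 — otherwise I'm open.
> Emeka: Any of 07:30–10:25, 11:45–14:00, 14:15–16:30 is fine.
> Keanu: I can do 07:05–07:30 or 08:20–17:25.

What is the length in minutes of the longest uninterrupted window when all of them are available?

135

Ana free: 07:40-15:45, 16:25-16:50, 17:00-17:35.
Yuki free: 08:35-14:00, 14:15-18:00 (invert busy blocks within the working day).
Emeka free: 07:30-10:25, 11:45-14:00, 14:15-16:30.
Keanu free: 07:05-07:30, 08:20-17:25.
Ana ∩ Yuki: 08:35-14:00, 14:15-15:45, 16:25-16:50, 17:00-17:35.
Ana ∩ Yuki ∩ Emeka: 08:35-10:25, 11:45-14:00, 14:15-15:45, 16:25-16:30.
Ana ∩ Yuki ∩ Emeka ∩ Keanu: 08:35-10:25, 11:45-14:00, 14:15-15:45, 16:25-16:30.
The longest is 11:45-14:00 at 135 minutes.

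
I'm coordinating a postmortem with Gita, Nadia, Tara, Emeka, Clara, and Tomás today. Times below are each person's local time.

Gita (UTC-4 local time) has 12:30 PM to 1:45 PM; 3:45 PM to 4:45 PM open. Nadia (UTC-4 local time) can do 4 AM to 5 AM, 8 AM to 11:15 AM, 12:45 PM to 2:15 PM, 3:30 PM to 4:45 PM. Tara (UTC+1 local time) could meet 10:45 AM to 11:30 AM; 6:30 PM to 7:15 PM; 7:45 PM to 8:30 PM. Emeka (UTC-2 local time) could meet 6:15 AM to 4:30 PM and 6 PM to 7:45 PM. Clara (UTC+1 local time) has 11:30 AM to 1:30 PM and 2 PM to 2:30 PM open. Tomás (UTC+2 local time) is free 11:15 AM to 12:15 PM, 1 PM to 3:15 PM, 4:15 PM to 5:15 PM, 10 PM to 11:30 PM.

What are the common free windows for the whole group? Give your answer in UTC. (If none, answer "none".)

Gita in UTC: 16:30-17:45, 19:45-20:45 (add 4h to convert from UTC-4).
Nadia in UTC: 08:00-09:00, 12:00-15:15, 16:45-18:15, 19:30-20:45 (add 4h to convert from UTC-4).
Tara in UTC: 09:45-10:30, 17:30-18:15, 18:45-19:30 (subtract 1h to convert from UTC+1).
Emeka in UTC: 08:15-18:30, 20:00-21:45 (add 2h to convert from UTC-2).
Clara in UTC: 10:30-12:30, 13:00-13:30 (subtract 1h to convert from UTC+1).
Tomás in UTC: 09:15-10:15, 11:00-13:15, 14:15-15:15, 20:00-21:30 (subtract 2h to convert from UTC+2).
Gita ∩ Nadia: 16:45-17:45, 19:45-20:45.
Gita ∩ Nadia ∩ Tara: 17:30-17:45.
Gita ∩ Nadia ∩ Tara ∩ Emeka: 17:30-17:45.
Gita ∩ Nadia ∩ Tara ∩ Emeka ∩ Clara: ∅.
Gita ∩ Nadia ∩ Tara ∩ Emeka ∩ Clara ∩ Tomás: ∅.
There is no time when everyone is free.

none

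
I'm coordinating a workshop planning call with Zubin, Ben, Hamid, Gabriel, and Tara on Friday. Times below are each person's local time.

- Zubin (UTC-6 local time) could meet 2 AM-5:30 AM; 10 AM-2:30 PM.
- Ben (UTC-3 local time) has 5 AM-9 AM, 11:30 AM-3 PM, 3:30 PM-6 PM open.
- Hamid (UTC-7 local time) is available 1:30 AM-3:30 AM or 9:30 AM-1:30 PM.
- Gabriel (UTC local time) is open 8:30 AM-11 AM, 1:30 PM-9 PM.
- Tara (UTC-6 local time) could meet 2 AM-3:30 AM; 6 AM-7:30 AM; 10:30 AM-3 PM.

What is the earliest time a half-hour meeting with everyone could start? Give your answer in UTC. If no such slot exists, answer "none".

Zubin in UTC: 08:00-11:30, 16:00-20:30 (add 6h to convert from UTC-6).
Ben in UTC: 08:00-12:00, 14:30-18:00, 18:30-21:00 (add 3h to convert from UTC-3).
Hamid in UTC: 08:30-10:30, 16:30-20:30 (add 7h to convert from UTC-7).
Gabriel in UTC: 08:30-11:00, 13:30-21:00.
Tara in UTC: 08:00-09:30, 12:00-13:30, 16:30-21:00 (add 6h to convert from UTC-6).
Zubin ∩ Ben: 08:00-11:30, 16:00-18:00, 18:30-20:30.
Zubin ∩ Ben ∩ Hamid: 08:30-10:30, 16:30-18:00, 18:30-20:30.
Zubin ∩ Ben ∩ Hamid ∩ Gabriel: 08:30-10:30, 16:30-18:00, 18:30-20:30.
Zubin ∩ Ben ∩ Hamid ∩ Gabriel ∩ Tara: 08:30-09:30, 16:30-18:00, 18:30-20:30.
The first common window of at least 30 minutes is 08:30-09:30, so the earliest start is 08:30.

08:30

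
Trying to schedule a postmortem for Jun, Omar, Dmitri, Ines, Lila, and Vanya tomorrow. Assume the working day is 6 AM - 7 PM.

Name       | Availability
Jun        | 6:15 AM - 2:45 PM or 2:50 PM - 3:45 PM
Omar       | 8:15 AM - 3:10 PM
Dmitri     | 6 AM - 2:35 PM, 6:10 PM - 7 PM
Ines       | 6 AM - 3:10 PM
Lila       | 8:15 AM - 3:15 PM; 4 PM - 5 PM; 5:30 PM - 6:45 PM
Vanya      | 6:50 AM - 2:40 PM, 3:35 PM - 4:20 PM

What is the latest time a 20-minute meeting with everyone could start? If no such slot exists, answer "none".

Jun ∩ Omar: 08:15-14:45, 14:50-15:10.
Jun ∩ Omar ∩ Dmitri: 08:15-14:35.
Jun ∩ Omar ∩ Dmitri ∩ Ines: 08:15-14:35.
Jun ∩ Omar ∩ Dmitri ∩ Ines ∩ Lila: 08:15-14:35.
Jun ∩ Omar ∩ Dmitri ∩ Ines ∩ Lila ∩ Vanya: 08:15-14:35.
So the common availability across everyone is 08:15-14:35.
The last common window of at least 20 minutes is 08:15-14:35; a 20-minute meeting can start as late as 14:15 and still end by 14:35.

14:15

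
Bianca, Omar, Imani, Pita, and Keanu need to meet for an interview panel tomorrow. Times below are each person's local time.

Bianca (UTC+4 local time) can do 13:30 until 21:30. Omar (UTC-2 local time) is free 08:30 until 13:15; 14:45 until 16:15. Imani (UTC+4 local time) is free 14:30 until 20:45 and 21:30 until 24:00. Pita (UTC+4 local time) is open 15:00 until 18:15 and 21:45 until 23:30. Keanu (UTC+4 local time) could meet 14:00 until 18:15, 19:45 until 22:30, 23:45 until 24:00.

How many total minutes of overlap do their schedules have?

Bianca in UTC: 09:30-17:30 (subtract 4h to convert from UTC+4).
Omar in UTC: 10:30-15:15, 16:45-18:15 (add 2h to convert from UTC-2).
Imani in UTC: 10:30-16:45, 17:30-20:00 (subtract 4h to convert from UTC+4).
Pita in UTC: 11:00-14:15, 17:45-19:30 (subtract 4h to convert from UTC+4).
Keanu in UTC: 10:00-14:15, 15:45-18:30, 19:45-20:00 (subtract 4h to convert from UTC+4).
Bianca ∩ Omar: 10:30-15:15, 16:45-17:30.
Bianca ∩ Omar ∩ Imani: 10:30-15:15.
Bianca ∩ Omar ∩ Imani ∩ Pita: 11:00-14:15.
Bianca ∩ Omar ∩ Imani ∩ Pita ∩ Keanu: 11:00-14:15.
So the common availability across everyone is 11:00-14:15.
That's a single block of 195 minutes.

195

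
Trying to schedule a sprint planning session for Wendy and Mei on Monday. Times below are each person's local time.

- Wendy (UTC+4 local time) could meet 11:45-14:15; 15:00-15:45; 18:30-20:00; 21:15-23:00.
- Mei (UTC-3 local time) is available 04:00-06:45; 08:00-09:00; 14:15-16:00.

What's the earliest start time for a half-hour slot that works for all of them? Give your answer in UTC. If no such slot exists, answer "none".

Wendy in UTC: 07:45-10:15, 11:00-11:45, 14:30-16:00, 17:15-19:00 (subtract 4h to convert from UTC+4).
Mei in UTC: 07:00-09:45, 11:00-12:00, 17:15-19:00 (add 3h to convert from UTC-3).
Wendy ∩ Mei: 07:45-09:45, 11:00-11:45, 17:15-19:00.
The first common window of at least 30 minutes is 07:45-09:45, so the earliest start is 07:45.

07:45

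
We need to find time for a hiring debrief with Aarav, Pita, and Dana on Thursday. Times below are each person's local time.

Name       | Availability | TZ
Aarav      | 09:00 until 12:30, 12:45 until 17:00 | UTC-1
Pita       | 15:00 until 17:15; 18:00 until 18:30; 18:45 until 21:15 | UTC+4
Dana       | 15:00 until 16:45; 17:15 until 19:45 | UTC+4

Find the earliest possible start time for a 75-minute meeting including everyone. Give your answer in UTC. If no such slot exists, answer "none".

Aarav in UTC: 10:00-13:30, 13:45-18:00 (add 1h to convert from UTC-1).
Pita in UTC: 11:00-13:15, 14:00-14:30, 14:45-17:15 (subtract 4h to convert from UTC+4).
Dana in UTC: 11:00-12:45, 13:15-15:45 (subtract 4h to convert from UTC+4).
Aarav ∩ Pita: 11:00-13:15, 14:00-14:30, 14:45-17:15.
Aarav ∩ Pita ∩ Dana: 11:00-12:45, 14:00-14:30, 14:45-15:45.
The first common window of at least 75 minutes is 11:00-12:45, so the earliest start is 11:00.

11:00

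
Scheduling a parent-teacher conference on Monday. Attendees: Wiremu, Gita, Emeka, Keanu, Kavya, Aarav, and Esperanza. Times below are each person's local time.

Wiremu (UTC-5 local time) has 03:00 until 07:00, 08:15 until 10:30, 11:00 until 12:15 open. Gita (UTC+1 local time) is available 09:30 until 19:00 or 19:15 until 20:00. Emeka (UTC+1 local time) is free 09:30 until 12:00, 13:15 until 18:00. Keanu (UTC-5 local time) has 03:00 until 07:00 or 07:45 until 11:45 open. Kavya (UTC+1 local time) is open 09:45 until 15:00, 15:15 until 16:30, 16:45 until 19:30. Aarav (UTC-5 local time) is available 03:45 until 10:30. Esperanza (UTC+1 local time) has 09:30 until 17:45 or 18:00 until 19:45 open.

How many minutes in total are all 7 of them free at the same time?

255

Wiremu in UTC: 08:00-12:00, 13:15-15:30, 16:00-17:15 (add 5h to convert from UTC-5).
Gita in UTC: 08:30-18:00, 18:15-19:00 (subtract 1h to convert from UTC+1).
Emeka in UTC: 08:30-11:00, 12:15-17:00 (subtract 1h to convert from UTC+1).
Keanu in UTC: 08:00-12:00, 12:45-16:45 (add 5h to convert from UTC-5).
Kavya in UTC: 08:45-14:00, 14:15-15:30, 15:45-18:30 (subtract 1h to convert from UTC+1).
Aarav in UTC: 08:45-15:30 (add 5h to convert from UTC-5).
Esperanza in UTC: 08:30-16:45, 17:00-18:45 (subtract 1h to convert from UTC+1).
Wiremu ∩ Gita: 08:30-12:00, 13:15-15:30, 16:00-17:15.
Wiremu ∩ Gita ∩ Emeka: 08:30-11:00, 13:15-15:30, 16:00-17:00.
Wiremu ∩ Gita ∩ Emeka ∩ Keanu: 08:30-11:00, 13:15-15:30, 16:00-16:45.
Wiremu ∩ Gita ∩ Emeka ∩ Keanu ∩ Kavya: 08:45-11:00, 13:15-14:00, 14:15-15:30, 16:00-16:45.
Wiremu ∩ Gita ∩ Emeka ∩ Keanu ∩ Kavya ∩ Aarav: 08:45-11:00, 13:15-14:00, 14:15-15:30.
Wiremu ∩ Gita ∩ Emeka ∩ Keanu ∩ Kavya ∩ Aarav ∩ Esperanza: 08:45-11:00, 13:15-14:00, 14:15-15:30.
Summing the common windows: 135 + 45 + 75 = 255 minutes.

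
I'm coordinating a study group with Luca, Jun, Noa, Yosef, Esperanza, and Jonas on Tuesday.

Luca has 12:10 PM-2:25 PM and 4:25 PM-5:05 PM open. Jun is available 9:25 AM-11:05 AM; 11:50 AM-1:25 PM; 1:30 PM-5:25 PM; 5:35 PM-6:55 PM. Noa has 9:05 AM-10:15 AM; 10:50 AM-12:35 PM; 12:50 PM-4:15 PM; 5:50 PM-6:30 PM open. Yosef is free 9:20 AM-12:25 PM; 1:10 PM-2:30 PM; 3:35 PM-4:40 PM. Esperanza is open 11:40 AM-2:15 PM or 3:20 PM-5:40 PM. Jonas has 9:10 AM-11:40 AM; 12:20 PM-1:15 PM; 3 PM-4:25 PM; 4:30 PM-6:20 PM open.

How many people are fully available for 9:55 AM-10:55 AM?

3

Jun, Yosef, and Jonas can make the full 09:55-10:55 slot — that's 3.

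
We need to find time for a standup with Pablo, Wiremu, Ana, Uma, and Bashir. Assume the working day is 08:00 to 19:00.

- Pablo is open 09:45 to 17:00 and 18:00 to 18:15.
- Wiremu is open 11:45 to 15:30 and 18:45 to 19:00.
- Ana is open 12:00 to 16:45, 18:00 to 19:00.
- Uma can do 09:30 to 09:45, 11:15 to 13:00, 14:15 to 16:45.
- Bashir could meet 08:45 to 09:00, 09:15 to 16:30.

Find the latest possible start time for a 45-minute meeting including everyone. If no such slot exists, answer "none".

14:45

Pablo ∩ Wiremu: 11:45-15:30.
Pablo ∩ Wiremu ∩ Ana: 12:00-15:30.
Pablo ∩ Wiremu ∩ Ana ∩ Uma: 12:00-13:00, 14:15-15:30.
Pablo ∩ Wiremu ∩ Ana ∩ Uma ∩ Bashir: 12:00-13:00, 14:15-15:30.
Those are the intersection windows.
The last common window of at least 45 minutes is 14:15-15:30; a 45-minute meeting can start as late as 14:45 and still end by 15:30.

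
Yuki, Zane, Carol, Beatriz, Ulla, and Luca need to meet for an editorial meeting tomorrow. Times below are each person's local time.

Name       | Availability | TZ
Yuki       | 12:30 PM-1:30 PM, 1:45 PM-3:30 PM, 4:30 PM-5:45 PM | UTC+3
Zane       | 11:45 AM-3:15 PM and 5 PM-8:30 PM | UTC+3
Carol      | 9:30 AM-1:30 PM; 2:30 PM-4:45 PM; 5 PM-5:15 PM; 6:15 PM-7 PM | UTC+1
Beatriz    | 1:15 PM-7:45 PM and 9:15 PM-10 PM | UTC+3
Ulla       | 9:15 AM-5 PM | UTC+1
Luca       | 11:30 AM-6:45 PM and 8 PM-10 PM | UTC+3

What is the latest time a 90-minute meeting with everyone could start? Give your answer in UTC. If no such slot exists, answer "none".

Yuki in UTC: 09:30-10:30, 10:45-12:30, 13:30-14:45 (subtract 3h to convert from UTC+3).
Zane in UTC: 08:45-12:15, 14:00-17:30 (subtract 3h to convert from UTC+3).
Carol in UTC: 08:30-12:30, 13:30-15:45, 16:00-16:15, 17:15-18:00 (subtract 1h to convert from UTC+1).
Beatriz in UTC: 10:15-16:45, 18:15-19:00 (subtract 3h to convert from UTC+3).
Ulla in UTC: 08:15-16:00 (subtract 1h to convert from UTC+1).
Luca in UTC: 08:30-15:45, 17:00-19:00 (subtract 3h to convert from UTC+3).
Yuki ∩ Zane: 09:30-10:30, 10:45-12:15, 14:00-14:45.
Yuki ∩ Zane ∩ Carol: 09:30-10:30, 10:45-12:15, 14:00-14:45.
Yuki ∩ Zane ∩ Carol ∩ Beatriz: 10:15-10:30, 10:45-12:15, 14:00-14:45.
Yuki ∩ Zane ∩ Carol ∩ Beatriz ∩ Ulla: 10:15-10:30, 10:45-12:15, 14:00-14:45.
Yuki ∩ Zane ∩ Carol ∩ Beatriz ∩ Ulla ∩ Luca: 10:15-10:30, 10:45-12:15, 14:00-14:45.
Those are the intersection windows.
The last common window of at least 90 minutes is 10:45-12:15; a 90-minute meeting can start as late as 10:45 and still end by 12:15.

10:45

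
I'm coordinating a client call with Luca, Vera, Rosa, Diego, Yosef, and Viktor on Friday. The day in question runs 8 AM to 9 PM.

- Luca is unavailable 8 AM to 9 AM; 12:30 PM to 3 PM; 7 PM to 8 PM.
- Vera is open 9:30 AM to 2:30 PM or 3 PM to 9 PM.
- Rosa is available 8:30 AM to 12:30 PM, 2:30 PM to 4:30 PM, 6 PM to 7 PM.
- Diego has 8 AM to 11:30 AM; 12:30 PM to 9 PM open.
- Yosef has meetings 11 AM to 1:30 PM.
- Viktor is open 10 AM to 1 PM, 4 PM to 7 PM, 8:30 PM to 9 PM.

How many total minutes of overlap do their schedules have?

Luca free: 09:00-12:30, 15:00-19:00, 20:00-21:00 (invert busy blocks within the working day).
Vera free: 09:30-14:30, 15:00-21:00.
Rosa free: 08:30-12:30, 14:30-16:30, 18:00-19:00.
Diego free: 08:00-11:30, 12:30-21:00.
Yosef free: 08:00-11:00, 13:30-21:00 (invert busy blocks within the working day).
Viktor free: 10:00-13:00, 16:00-19:00, 20:30-21:00.
Luca ∩ Vera: 09:30-12:30, 15:00-19:00, 20:00-21:00.
Luca ∩ Vera ∩ Rosa: 09:30-12:30, 15:00-16:30, 18:00-19:00.
Luca ∩ Vera ∩ Rosa ∩ Diego: 09:30-11:30, 15:00-16:30, 18:00-19:00.
Luca ∩ Vera ∩ Rosa ∩ Diego ∩ Yosef: 09:30-11:00, 15:00-16:30, 18:00-19:00.
Luca ∩ Vera ∩ Rosa ∩ Diego ∩ Yosef ∩ Viktor: 10:00-11:00, 16:00-16:30, 18:00-19:00.
Summing the common windows: 60 + 30 + 60 = 150 minutes.

150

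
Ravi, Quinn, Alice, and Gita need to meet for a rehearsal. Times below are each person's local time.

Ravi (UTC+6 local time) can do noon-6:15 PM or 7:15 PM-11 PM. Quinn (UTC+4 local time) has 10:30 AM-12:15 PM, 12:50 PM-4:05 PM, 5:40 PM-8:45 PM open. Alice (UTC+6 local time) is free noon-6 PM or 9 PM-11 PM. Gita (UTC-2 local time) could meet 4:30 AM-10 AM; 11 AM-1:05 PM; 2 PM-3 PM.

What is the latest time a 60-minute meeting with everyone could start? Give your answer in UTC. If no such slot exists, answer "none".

11:00

Ravi in UTC: 06:00-12:15, 13:15-17:00 (subtract 6h to convert from UTC+6).
Quinn in UTC: 06:30-08:15, 08:50-12:05, 13:40-16:45 (subtract 4h to convert from UTC+4).
Alice in UTC: 06:00-12:00, 15:00-17:00 (subtract 6h to convert from UTC+6).
Gita in UTC: 06:30-12:00, 13:00-15:05, 16:00-17:00 (add 2h to convert from UTC-2).
Ravi ∩ Quinn: 06:30-08:15, 08:50-12:05, 13:40-16:45.
Ravi ∩ Quinn ∩ Alice: 06:30-08:15, 08:50-12:00, 15:00-16:45.
Ravi ∩ Quinn ∩ Alice ∩ Gita: 06:30-08:15, 08:50-12:00, 15:00-15:05, 16:00-16:45.
Those are the intersection windows.
The last common window of at least 60 minutes is 08:50-12:00; a 60-minute meeting can start as late as 11:00 and still end by 12:00.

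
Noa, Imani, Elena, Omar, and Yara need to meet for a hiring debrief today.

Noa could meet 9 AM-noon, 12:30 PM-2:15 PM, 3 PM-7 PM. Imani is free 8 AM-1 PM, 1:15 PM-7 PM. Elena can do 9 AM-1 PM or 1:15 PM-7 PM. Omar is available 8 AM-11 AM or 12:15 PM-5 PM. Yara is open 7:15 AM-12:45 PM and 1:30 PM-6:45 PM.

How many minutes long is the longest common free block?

120

Noa ∩ Imani: 09:00-12:00, 12:30-13:00, 13:15-14:15, 15:00-19:00.
Noa ∩ Imani ∩ Elena: 09:00-12:00, 12:30-13:00, 13:15-14:15, 15:00-19:00.
Noa ∩ Imani ∩ Elena ∩ Omar: 09:00-11:00, 12:30-13:00, 13:15-14:15, 15:00-17:00.
Noa ∩ Imani ∩ Elena ∩ Omar ∩ Yara: 09:00-11:00, 12:30-12:45, 13:30-14:15, 15:00-17:00.
So the common availability across everyone is 09:00-11:00, 12:30-12:45, 13:30-14:15, 15:00-17:00.
The longest is 09:00-11:00 at 120 minutes.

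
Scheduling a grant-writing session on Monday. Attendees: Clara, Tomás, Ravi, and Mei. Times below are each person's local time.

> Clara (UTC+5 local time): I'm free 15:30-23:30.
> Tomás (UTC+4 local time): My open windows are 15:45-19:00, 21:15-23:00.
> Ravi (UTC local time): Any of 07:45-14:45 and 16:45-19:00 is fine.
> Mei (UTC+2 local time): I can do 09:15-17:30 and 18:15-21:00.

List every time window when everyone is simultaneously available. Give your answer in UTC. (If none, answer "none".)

Clara in UTC: 10:30-18:30 (subtract 5h to convert from UTC+5).
Tomás in UTC: 11:45-15:00, 17:15-19:00 (subtract 4h to convert from UTC+4).
Ravi in UTC: 07:45-14:45, 16:45-19:00.
Mei in UTC: 07:15-15:30, 16:15-19:00 (subtract 2h to convert from UTC+2).
Clara ∩ Tomás: 11:45-15:00, 17:15-18:30.
Clara ∩ Tomás ∩ Ravi: 11:45-14:45, 17:15-18:30.
Clara ∩ Tomás ∩ Ravi ∩ Mei: 11:45-14:45, 17:15-18:30.
So the common availability across everyone is 11:45-14:45, 17:15-18:30.

11:45-14:45, 17:15-18:30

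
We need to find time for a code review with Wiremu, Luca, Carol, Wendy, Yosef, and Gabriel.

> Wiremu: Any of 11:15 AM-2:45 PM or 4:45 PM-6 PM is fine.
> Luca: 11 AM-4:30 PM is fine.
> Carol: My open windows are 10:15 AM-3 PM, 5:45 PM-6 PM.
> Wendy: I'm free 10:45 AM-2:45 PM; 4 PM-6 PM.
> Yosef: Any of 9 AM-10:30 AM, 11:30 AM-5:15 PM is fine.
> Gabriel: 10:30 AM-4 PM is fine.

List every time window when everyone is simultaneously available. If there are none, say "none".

Wiremu ∩ Luca: 11:15-14:45.
Wiremu ∩ Luca ∩ Carol: 11:15-14:45.
Wiremu ∩ Luca ∩ Carol ∩ Wendy: 11:15-14:45.
Wiremu ∩ Luca ∩ Carol ∩ Wendy ∩ Yosef: 11:30-14:45.
Wiremu ∩ Luca ∩ Carol ∩ Wendy ∩ Yosef ∩ Gabriel: 11:30-14:45.
Those are the intersection windows.

11:30-14:45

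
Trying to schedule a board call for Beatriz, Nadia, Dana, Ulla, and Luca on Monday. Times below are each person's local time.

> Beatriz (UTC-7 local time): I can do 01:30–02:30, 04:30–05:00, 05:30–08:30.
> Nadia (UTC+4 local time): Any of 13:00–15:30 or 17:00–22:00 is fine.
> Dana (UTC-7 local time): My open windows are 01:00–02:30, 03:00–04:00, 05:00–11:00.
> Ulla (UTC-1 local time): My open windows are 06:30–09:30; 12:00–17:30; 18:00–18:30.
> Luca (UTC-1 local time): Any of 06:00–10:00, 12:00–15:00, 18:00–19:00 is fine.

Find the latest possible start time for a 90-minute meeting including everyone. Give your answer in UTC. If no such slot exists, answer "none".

Beatriz in UTC: 08:30-09:30, 11:30-12:00, 12:30-15:30 (add 7h to convert from UTC-7).
Nadia in UTC: 09:00-11:30, 13:00-18:00 (subtract 4h to convert from UTC+4).
Dana in UTC: 08:00-09:30, 10:00-11:00, 12:00-18:00 (add 7h to convert from UTC-7).
Ulla in UTC: 07:30-10:30, 13:00-18:30, 19:00-19:30 (add 1h to convert from UTC-1).
Luca in UTC: 07:00-11:00, 13:00-16:00, 19:00-20:00 (add 1h to convert from UTC-1).
Beatriz ∩ Nadia: 09:00-09:30, 13:00-15:30.
Beatriz ∩ Nadia ∩ Dana: 09:00-09:30, 13:00-15:30.
Beatriz ∩ Nadia ∩ Dana ∩ Ulla: 09:00-09:30, 13:00-15:30.
Beatriz ∩ Nadia ∩ Dana ∩ Ulla ∩ Luca: 09:00-09:30, 13:00-15:30.
The last common window of at least 90 minutes is 13:00-15:30; a 90-minute meeting can start as late as 14:00 and still end by 15:30.

14:00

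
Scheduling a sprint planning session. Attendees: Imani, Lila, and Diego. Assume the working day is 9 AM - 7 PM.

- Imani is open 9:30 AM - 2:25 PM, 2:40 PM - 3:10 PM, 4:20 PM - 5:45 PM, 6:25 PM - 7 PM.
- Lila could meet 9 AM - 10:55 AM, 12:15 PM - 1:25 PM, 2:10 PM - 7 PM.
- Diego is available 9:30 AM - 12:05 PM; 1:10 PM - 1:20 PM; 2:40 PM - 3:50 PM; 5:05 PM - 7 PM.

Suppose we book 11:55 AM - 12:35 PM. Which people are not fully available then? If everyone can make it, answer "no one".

Imani: free for 11:55-12:35. Lila: not fully free for 11:55-12:35. Diego: not fully free for 11:55-12:35.

Diego, Lila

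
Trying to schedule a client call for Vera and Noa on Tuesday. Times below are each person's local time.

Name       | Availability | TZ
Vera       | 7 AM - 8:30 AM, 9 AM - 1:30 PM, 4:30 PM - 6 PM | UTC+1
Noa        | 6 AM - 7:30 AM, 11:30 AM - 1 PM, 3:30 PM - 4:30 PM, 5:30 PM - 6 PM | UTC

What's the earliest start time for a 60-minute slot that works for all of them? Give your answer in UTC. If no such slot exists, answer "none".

Vera in UTC: 06:00-07:30, 08:00-12:30, 15:30-17:00 (subtract 1h to convert from UTC+1).
Noa in UTC: 06:00-07:30, 11:30-13:00, 15:30-16:30, 17:30-18:00.
Vera ∩ Noa: 06:00-07:30, 11:30-12:30, 15:30-16:30.
Those are the intersection windows.
The first common window of at least 60 minutes is 06:00-07:30, so the earliest start is 06:00.

06:00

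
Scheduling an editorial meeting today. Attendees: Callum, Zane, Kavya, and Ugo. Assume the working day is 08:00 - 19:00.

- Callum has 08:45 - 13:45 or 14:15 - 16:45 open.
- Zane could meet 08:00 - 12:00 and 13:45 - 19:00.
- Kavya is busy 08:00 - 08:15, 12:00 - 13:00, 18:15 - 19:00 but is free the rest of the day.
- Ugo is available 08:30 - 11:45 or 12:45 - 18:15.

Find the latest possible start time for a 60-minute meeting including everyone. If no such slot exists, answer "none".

Callum free: 08:45-13:45, 14:15-16:45.
Zane free: 08:00-12:00, 13:45-19:00.
Kavya free: 08:15-12:00, 13:00-18:15 (invert busy blocks within the working day).
Ugo free: 08:30-11:45, 12:45-18:15.
Callum ∩ Zane: 08:45-12:00, 14:15-16:45.
Callum ∩ Zane ∩ Kavya: 08:45-12:00, 14:15-16:45.
Callum ∩ Zane ∩ Kavya ∩ Ugo: 08:45-11:45, 14:15-16:45.
The last common window of at least 60 minutes is 14:15-16:45; a 60-minute meeting can start as late as 15:45 and still end by 16:45.

15:45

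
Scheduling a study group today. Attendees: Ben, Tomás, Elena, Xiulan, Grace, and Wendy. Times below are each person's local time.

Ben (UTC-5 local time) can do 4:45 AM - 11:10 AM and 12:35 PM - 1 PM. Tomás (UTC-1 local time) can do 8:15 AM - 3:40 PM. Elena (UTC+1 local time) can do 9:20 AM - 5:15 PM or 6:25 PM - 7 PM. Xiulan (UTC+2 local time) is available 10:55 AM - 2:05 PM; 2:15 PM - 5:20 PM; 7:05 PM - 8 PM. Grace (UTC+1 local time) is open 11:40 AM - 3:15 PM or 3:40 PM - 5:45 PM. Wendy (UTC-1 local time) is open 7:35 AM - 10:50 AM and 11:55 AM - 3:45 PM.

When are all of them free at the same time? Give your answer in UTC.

Ben in UTC: 09:45-16:10, 17:35-18:00 (add 5h to convert from UTC-5).
Tomás in UTC: 09:15-16:40 (add 1h to convert from UTC-1).
Elena in UTC: 08:20-16:15, 17:25-18:00 (subtract 1h to convert from UTC+1).
Xiulan in UTC: 08:55-12:05, 12:15-15:20, 17:05-18:00 (subtract 2h to convert from UTC+2).
Grace in UTC: 10:40-14:15, 14:40-16:45 (subtract 1h to convert from UTC+1).
Wendy in UTC: 08:35-11:50, 12:55-16:45 (add 1h to convert from UTC-1).
Ben ∩ Tomás: 09:45-16:10.
Ben ∩ Tomás ∩ Elena: 09:45-16:10.
Ben ∩ Tomás ∩ Elena ∩ Xiulan: 09:45-12:05, 12:15-15:20.
Ben ∩ Tomás ∩ Elena ∩ Xiulan ∩ Grace: 10:40-12:05, 12:15-14:15, 14:40-15:20.
Ben ∩ Tomás ∩ Elena ∩ Xiulan ∩ Grace ∩ Wendy: 10:40-11:50, 12:55-14:15, 14:40-15:20.

10:40-11:50, 12:55-14:15, 14:40-15:20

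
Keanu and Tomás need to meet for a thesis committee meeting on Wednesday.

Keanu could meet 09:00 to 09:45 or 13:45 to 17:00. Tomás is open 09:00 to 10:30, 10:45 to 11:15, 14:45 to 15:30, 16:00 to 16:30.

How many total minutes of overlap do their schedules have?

Keanu ∩ Tomás: 09:00-09:45, 14:45-15:30, 16:00-16:30.
Summing the common windows: 45 + 45 + 30 = 120 minutes.

120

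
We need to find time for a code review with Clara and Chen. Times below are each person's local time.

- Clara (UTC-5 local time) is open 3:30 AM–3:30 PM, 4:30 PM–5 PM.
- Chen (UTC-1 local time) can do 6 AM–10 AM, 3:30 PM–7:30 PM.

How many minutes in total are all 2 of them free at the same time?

Clara in UTC: 08:30-20:30, 21:30-22:00 (add 5h to convert from UTC-5).
Chen in UTC: 07:00-11:00, 16:30-20:30 (add 1h to convert from UTC-1).
Clara ∩ Chen: 08:30-11:00, 16:30-20:30.
Summing the common windows: 150 + 240 = 390 minutes.

390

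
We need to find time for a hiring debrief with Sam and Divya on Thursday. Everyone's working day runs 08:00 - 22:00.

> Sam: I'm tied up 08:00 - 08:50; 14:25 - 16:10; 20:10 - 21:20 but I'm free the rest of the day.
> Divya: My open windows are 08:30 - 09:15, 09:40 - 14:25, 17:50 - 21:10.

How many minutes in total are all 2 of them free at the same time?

450

Sam free: 08:50-14:25, 16:10-20:10, 21:20-22:00 (invert busy blocks within the working day).
Divya free: 08:30-09:15, 09:40-14:25, 17:50-21:10.
Sam ∩ Divya: 08:50-09:15, 09:40-14:25, 17:50-20:10.
Summing the common windows: 25 + 285 + 140 = 450 minutes.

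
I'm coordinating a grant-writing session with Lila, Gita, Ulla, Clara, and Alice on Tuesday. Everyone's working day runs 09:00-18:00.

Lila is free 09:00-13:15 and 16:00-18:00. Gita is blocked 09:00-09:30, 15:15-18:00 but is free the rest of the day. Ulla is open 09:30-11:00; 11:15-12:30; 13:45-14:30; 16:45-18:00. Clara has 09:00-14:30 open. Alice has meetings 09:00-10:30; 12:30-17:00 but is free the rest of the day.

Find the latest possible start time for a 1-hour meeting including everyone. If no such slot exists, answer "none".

Lila free: 09:00-13:15, 16:00-18:00.
Gita free: 09:30-15:15 (invert busy blocks within the working day).
Ulla free: 09:30-11:00, 11:15-12:30, 13:45-14:30, 16:45-18:00.
Clara free: 09:00-14:30.
Alice free: 10:30-12:30, 17:00-18:00 (invert busy blocks within the working day).
Lila ∩ Gita: 09:30-13:15.
Lila ∩ Gita ∩ Ulla: 09:30-11:00, 11:15-12:30.
Lila ∩ Gita ∩ Ulla ∩ Clara: 09:30-11:00, 11:15-12:30.
Lila ∩ Gita ∩ Ulla ∩ Clara ∩ Alice: 10:30-11:00, 11:15-12:30.
The last common window of at least 60 minutes is 11:15-12:30; a 60-minute meeting can start as late as 11:30 and still end by 12:30.

11:30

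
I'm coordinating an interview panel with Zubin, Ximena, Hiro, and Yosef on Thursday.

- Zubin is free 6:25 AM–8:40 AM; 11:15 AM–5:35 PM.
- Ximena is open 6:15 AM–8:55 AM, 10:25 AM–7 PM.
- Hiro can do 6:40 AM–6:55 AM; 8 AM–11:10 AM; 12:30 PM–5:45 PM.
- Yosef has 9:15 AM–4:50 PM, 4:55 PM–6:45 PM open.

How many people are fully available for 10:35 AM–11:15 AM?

2

Ximena and Yosef can make the full 10:35-11:15 slot — that's 2.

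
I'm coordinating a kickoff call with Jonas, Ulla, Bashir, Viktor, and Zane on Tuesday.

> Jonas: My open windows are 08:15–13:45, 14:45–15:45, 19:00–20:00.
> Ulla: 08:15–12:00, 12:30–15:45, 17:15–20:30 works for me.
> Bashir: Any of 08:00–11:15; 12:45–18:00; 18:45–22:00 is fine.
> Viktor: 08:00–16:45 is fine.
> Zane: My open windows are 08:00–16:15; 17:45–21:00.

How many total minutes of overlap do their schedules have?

Jonas ∩ Ulla: 08:15-12:00, 12:30-13:45, 14:45-15:45, 19:00-20:00.
Jonas ∩ Ulla ∩ Bashir: 08:15-11:15, 12:45-13:45, 14:45-15:45, 19:00-20:00.
Jonas ∩ Ulla ∩ Bashir ∩ Viktor: 08:15-11:15, 12:45-13:45, 14:45-15:45.
Jonas ∩ Ulla ∩ Bashir ∩ Viktor ∩ Zane: 08:15-11:15, 12:45-13:45, 14:45-15:45.
Those are the intersection windows.
Summing the common windows: 180 + 60 + 60 = 300 minutes.

300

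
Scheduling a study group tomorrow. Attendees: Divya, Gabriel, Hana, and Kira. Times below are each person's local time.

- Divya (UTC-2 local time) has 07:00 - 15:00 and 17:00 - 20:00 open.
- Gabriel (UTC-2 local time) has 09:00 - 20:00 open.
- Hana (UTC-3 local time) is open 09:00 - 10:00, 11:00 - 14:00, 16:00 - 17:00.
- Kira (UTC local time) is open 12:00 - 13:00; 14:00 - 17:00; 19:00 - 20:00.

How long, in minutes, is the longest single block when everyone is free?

180

Divya in UTC: 09:00-17:00, 19:00-22:00 (add 2h to convert from UTC-2).
Gabriel in UTC: 11:00-22:00 (add 2h to convert from UTC-2).
Hana in UTC: 12:00-13:00, 14:00-17:00, 19:00-20:00 (add 3h to convert from UTC-3).
Kira in UTC: 12:00-13:00, 14:00-17:00, 19:00-20:00.
Divya ∩ Gabriel: 11:00-17:00, 19:00-22:00.
Divya ∩ Gabriel ∩ Hana: 12:00-13:00, 14:00-17:00, 19:00-20:00.
Divya ∩ Gabriel ∩ Hana ∩ Kira: 12:00-13:00, 14:00-17:00, 19:00-20:00.
So the common availability across everyone is 12:00-13:00, 14:00-17:00, 19:00-20:00.
The longest is 14:00-17:00 at 180 minutes.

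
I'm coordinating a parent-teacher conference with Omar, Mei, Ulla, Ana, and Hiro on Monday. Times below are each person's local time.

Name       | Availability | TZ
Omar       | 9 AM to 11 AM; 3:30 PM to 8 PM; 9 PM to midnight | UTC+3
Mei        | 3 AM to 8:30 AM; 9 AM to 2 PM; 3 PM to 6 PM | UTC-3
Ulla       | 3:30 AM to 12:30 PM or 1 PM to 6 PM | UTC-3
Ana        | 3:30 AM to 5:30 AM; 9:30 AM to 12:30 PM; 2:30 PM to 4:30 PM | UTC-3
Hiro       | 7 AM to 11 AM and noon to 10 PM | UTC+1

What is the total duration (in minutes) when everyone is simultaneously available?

Omar in UTC: 06:00-08:00, 12:30-17:00, 18:00-21:00 (subtract 3h to convert from UTC+3).
Mei in UTC: 06:00-11:30, 12:00-17:00, 18:00-21:00 (add 3h to convert from UTC-3).
Ulla in UTC: 06:30-15:30, 16:00-21:00 (add 3h to convert from UTC-3).
Ana in UTC: 06:30-08:30, 12:30-15:30, 17:30-19:30 (add 3h to convert from UTC-3).
Hiro in UTC: 06:00-10:00, 11:00-21:00 (subtract 1h to convert from UTC+1).
Omar ∩ Mei: 06:00-08:00, 12:30-17:00, 18:00-21:00.
Omar ∩ Mei ∩ Ulla: 06:30-08:00, 12:30-15:30, 16:00-17:00, 18:00-21:00.
Omar ∩ Mei ∩ Ulla ∩ Ana: 06:30-08:00, 12:30-15:30, 18:00-19:30.
Omar ∩ Mei ∩ Ulla ∩ Ana ∩ Hiro: 06:30-08:00, 12:30-15:30, 18:00-19:30.
Summing the common windows: 90 + 180 + 90 = 360 minutes.

360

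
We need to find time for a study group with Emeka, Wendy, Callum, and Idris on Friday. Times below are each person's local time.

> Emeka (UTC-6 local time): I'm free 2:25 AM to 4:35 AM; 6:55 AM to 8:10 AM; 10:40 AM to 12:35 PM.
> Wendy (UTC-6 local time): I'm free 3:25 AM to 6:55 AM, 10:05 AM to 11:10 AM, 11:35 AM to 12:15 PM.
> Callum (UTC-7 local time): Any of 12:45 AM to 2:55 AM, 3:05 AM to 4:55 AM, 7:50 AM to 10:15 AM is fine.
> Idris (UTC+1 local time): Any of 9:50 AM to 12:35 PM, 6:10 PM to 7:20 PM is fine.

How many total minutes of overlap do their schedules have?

Emeka in UTC: 08:25-10:35, 12:55-14:10, 16:40-18:35 (add 6h to convert from UTC-6).
Wendy in UTC: 09:25-12:55, 16:05-17:10, 17:35-18:15 (add 6h to convert from UTC-6).
Callum in UTC: 07:45-09:55, 10:05-11:55, 14:50-17:15 (add 7h to convert from UTC-7).
Idris in UTC: 08:50-11:35, 17:10-18:20 (subtract 1h to convert from UTC+1).
Emeka ∩ Wendy: 09:25-10:35, 16:40-17:10, 17:35-18:15.
Emeka ∩ Wendy ∩ Callum: 09:25-09:55, 10:05-10:35, 16:40-17:10.
Emeka ∩ Wendy ∩ Callum ∩ Idris: 09:25-09:55, 10:05-10:35.
Those are the intersection windows.
Summing the common windows: 30 + 30 = 60 minutes.

60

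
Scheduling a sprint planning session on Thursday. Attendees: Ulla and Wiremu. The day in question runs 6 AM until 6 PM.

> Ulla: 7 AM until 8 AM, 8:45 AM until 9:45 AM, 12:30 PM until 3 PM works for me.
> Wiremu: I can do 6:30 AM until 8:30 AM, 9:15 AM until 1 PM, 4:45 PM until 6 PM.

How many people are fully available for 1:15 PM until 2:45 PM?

1

Ulla can make the full 13:15-14:45 slot — that's 1.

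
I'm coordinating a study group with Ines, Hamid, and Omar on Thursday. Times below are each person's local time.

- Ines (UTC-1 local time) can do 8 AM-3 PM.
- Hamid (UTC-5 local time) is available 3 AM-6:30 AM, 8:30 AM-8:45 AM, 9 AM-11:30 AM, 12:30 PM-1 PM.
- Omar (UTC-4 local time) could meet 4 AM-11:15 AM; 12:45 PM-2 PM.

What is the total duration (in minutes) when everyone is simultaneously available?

240

Ines in UTC: 09:00-16:00 (add 1h to convert from UTC-1).
Hamid in UTC: 08:00-11:30, 13:30-13:45, 14:00-16:30, 17:30-18:00 (add 5h to convert from UTC-5).
Omar in UTC: 08:00-15:15, 16:45-18:00 (add 4h to convert from UTC-4).
Ines ∩ Hamid: 09:00-11:30, 13:30-13:45, 14:00-16:00.
Ines ∩ Hamid ∩ Omar: 09:00-11:30, 13:30-13:45, 14:00-15:15.
So the common availability across everyone is 09:00-11:30, 13:30-13:45, 14:00-15:15.
Summing the common windows: 150 + 15 + 75 = 240 minutes.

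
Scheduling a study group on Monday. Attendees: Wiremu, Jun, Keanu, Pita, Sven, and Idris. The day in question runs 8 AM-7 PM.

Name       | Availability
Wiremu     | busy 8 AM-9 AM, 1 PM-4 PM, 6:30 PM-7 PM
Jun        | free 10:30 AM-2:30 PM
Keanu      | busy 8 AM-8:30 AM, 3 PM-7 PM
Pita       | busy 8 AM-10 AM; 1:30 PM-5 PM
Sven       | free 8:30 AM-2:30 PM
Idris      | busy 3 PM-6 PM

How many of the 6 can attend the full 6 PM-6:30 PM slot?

3

Wiremu free: 09:00-13:00, 16:00-18:30 (invert busy blocks within the working day).
Jun free: 10:30-14:30.
Keanu free: 08:30-15:00 (invert busy blocks within the working day).
Pita free: 10:00-13:30, 17:00-19:00 (invert busy blocks within the working day).
Sven free: 08:30-14:30.
Idris free: 08:00-15:00, 18:00-19:00 (invert busy blocks within the working day).
Wiremu, Pita, and Idris can make the full 18:00-18:30 slot — that's 3.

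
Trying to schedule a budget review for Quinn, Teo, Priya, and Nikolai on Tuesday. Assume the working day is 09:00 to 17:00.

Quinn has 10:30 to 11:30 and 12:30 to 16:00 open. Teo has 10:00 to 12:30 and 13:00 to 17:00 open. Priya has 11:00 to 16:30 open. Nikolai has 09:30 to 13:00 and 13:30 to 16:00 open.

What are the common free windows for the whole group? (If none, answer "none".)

Quinn ∩ Teo: 10:30-11:30, 13:00-16:00.
Quinn ∩ Teo ∩ Priya: 11:00-11:30, 13:00-16:00.
Quinn ∩ Teo ∩ Priya ∩ Nikolai: 11:00-11:30, 13:30-16:00.
So the common availability across everyone is 11:00-11:30, 13:30-16:00.

11:00-11:30, 13:30-16:00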